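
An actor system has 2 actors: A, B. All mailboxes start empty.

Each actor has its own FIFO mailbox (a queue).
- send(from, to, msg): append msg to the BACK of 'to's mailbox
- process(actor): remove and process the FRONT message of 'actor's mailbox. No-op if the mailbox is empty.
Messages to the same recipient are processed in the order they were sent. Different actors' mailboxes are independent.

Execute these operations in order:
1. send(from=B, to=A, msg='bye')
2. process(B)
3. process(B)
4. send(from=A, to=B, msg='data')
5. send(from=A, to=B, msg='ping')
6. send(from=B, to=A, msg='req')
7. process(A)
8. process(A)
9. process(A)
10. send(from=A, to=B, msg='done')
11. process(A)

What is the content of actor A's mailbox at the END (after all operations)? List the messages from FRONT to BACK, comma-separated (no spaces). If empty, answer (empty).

Answer: (empty)

Derivation:
After 1 (send(from=B, to=A, msg='bye')): A:[bye] B:[]
After 2 (process(B)): A:[bye] B:[]
After 3 (process(B)): A:[bye] B:[]
After 4 (send(from=A, to=B, msg='data')): A:[bye] B:[data]
After 5 (send(from=A, to=B, msg='ping')): A:[bye] B:[data,ping]
After 6 (send(from=B, to=A, msg='req')): A:[bye,req] B:[data,ping]
After 7 (process(A)): A:[req] B:[data,ping]
After 8 (process(A)): A:[] B:[data,ping]
After 9 (process(A)): A:[] B:[data,ping]
After 10 (send(from=A, to=B, msg='done')): A:[] B:[data,ping,done]
After 11 (process(A)): A:[] B:[data,ping,done]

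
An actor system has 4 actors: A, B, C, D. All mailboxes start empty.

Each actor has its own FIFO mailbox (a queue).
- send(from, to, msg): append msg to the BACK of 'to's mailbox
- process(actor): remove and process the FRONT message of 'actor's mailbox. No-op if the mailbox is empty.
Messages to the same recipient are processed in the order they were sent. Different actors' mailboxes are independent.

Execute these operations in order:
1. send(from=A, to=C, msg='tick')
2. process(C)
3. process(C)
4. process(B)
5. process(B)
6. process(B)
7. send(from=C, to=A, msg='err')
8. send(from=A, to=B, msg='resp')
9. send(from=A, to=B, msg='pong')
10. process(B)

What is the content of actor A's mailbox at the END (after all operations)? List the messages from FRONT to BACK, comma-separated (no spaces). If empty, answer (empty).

Answer: err

Derivation:
After 1 (send(from=A, to=C, msg='tick')): A:[] B:[] C:[tick] D:[]
After 2 (process(C)): A:[] B:[] C:[] D:[]
After 3 (process(C)): A:[] B:[] C:[] D:[]
After 4 (process(B)): A:[] B:[] C:[] D:[]
After 5 (process(B)): A:[] B:[] C:[] D:[]
After 6 (process(B)): A:[] B:[] C:[] D:[]
After 7 (send(from=C, to=A, msg='err')): A:[err] B:[] C:[] D:[]
After 8 (send(from=A, to=B, msg='resp')): A:[err] B:[resp] C:[] D:[]
After 9 (send(from=A, to=B, msg='pong')): A:[err] B:[resp,pong] C:[] D:[]
After 10 (process(B)): A:[err] B:[pong] C:[] D:[]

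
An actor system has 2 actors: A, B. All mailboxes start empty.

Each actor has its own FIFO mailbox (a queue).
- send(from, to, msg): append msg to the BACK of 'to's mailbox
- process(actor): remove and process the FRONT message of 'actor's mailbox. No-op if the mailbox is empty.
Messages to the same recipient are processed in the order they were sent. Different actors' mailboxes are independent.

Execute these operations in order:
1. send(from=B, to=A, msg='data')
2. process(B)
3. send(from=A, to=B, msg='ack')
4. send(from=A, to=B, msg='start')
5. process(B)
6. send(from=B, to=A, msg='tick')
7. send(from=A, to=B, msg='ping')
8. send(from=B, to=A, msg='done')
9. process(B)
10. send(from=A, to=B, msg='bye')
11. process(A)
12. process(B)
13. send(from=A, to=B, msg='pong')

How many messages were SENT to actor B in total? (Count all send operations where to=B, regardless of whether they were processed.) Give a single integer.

After 1 (send(from=B, to=A, msg='data')): A:[data] B:[]
After 2 (process(B)): A:[data] B:[]
After 3 (send(from=A, to=B, msg='ack')): A:[data] B:[ack]
After 4 (send(from=A, to=B, msg='start')): A:[data] B:[ack,start]
After 5 (process(B)): A:[data] B:[start]
After 6 (send(from=B, to=A, msg='tick')): A:[data,tick] B:[start]
After 7 (send(from=A, to=B, msg='ping')): A:[data,tick] B:[start,ping]
After 8 (send(from=B, to=A, msg='done')): A:[data,tick,done] B:[start,ping]
After 9 (process(B)): A:[data,tick,done] B:[ping]
After 10 (send(from=A, to=B, msg='bye')): A:[data,tick,done] B:[ping,bye]
After 11 (process(A)): A:[tick,done] B:[ping,bye]
After 12 (process(B)): A:[tick,done] B:[bye]
After 13 (send(from=A, to=B, msg='pong')): A:[tick,done] B:[bye,pong]

Answer: 5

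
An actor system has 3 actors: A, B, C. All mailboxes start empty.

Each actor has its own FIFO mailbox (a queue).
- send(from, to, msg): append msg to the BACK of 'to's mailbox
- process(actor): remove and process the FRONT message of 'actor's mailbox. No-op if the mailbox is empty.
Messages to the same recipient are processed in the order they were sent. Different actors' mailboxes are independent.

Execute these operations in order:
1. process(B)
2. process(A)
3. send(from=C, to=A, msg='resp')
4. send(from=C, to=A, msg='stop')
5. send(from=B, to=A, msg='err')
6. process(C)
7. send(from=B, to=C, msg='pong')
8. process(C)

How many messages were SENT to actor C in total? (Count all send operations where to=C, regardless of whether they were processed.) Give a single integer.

After 1 (process(B)): A:[] B:[] C:[]
After 2 (process(A)): A:[] B:[] C:[]
After 3 (send(from=C, to=A, msg='resp')): A:[resp] B:[] C:[]
After 4 (send(from=C, to=A, msg='stop')): A:[resp,stop] B:[] C:[]
After 5 (send(from=B, to=A, msg='err')): A:[resp,stop,err] B:[] C:[]
After 6 (process(C)): A:[resp,stop,err] B:[] C:[]
After 7 (send(from=B, to=C, msg='pong')): A:[resp,stop,err] B:[] C:[pong]
After 8 (process(C)): A:[resp,stop,err] B:[] C:[]

Answer: 1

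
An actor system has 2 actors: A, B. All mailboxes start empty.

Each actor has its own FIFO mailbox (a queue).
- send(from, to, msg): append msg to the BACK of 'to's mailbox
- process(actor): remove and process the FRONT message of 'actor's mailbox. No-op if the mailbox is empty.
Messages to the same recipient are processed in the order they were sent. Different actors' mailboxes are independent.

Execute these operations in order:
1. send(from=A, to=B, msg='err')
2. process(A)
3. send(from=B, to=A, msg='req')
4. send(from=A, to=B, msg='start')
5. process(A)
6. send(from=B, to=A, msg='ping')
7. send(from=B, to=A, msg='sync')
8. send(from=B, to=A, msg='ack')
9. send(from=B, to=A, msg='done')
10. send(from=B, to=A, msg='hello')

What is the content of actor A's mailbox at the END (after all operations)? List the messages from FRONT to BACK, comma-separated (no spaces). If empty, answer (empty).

After 1 (send(from=A, to=B, msg='err')): A:[] B:[err]
After 2 (process(A)): A:[] B:[err]
After 3 (send(from=B, to=A, msg='req')): A:[req] B:[err]
After 4 (send(from=A, to=B, msg='start')): A:[req] B:[err,start]
After 5 (process(A)): A:[] B:[err,start]
After 6 (send(from=B, to=A, msg='ping')): A:[ping] B:[err,start]
After 7 (send(from=B, to=A, msg='sync')): A:[ping,sync] B:[err,start]
After 8 (send(from=B, to=A, msg='ack')): A:[ping,sync,ack] B:[err,start]
After 9 (send(from=B, to=A, msg='done')): A:[ping,sync,ack,done] B:[err,start]
After 10 (send(from=B, to=A, msg='hello')): A:[ping,sync,ack,done,hello] B:[err,start]

Answer: ping,sync,ack,done,hello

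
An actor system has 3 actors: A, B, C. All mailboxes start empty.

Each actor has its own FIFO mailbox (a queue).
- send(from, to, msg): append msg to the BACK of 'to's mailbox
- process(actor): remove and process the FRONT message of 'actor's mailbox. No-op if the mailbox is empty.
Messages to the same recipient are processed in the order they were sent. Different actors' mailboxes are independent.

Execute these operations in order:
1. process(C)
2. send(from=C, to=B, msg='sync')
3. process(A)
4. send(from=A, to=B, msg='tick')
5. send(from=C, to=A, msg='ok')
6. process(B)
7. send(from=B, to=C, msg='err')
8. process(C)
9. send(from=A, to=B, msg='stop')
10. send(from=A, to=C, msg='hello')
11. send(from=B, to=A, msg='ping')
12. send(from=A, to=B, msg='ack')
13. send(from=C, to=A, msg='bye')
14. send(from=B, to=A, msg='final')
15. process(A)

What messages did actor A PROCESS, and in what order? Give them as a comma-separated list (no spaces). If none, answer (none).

Answer: ok

Derivation:
After 1 (process(C)): A:[] B:[] C:[]
After 2 (send(from=C, to=B, msg='sync')): A:[] B:[sync] C:[]
After 3 (process(A)): A:[] B:[sync] C:[]
After 4 (send(from=A, to=B, msg='tick')): A:[] B:[sync,tick] C:[]
After 5 (send(from=C, to=A, msg='ok')): A:[ok] B:[sync,tick] C:[]
After 6 (process(B)): A:[ok] B:[tick] C:[]
After 7 (send(from=B, to=C, msg='err')): A:[ok] B:[tick] C:[err]
After 8 (process(C)): A:[ok] B:[tick] C:[]
After 9 (send(from=A, to=B, msg='stop')): A:[ok] B:[tick,stop] C:[]
After 10 (send(from=A, to=C, msg='hello')): A:[ok] B:[tick,stop] C:[hello]
After 11 (send(from=B, to=A, msg='ping')): A:[ok,ping] B:[tick,stop] C:[hello]
After 12 (send(from=A, to=B, msg='ack')): A:[ok,ping] B:[tick,stop,ack] C:[hello]
After 13 (send(from=C, to=A, msg='bye')): A:[ok,ping,bye] B:[tick,stop,ack] C:[hello]
After 14 (send(from=B, to=A, msg='final')): A:[ok,ping,bye,final] B:[tick,stop,ack] C:[hello]
After 15 (process(A)): A:[ping,bye,final] B:[tick,stop,ack] C:[hello]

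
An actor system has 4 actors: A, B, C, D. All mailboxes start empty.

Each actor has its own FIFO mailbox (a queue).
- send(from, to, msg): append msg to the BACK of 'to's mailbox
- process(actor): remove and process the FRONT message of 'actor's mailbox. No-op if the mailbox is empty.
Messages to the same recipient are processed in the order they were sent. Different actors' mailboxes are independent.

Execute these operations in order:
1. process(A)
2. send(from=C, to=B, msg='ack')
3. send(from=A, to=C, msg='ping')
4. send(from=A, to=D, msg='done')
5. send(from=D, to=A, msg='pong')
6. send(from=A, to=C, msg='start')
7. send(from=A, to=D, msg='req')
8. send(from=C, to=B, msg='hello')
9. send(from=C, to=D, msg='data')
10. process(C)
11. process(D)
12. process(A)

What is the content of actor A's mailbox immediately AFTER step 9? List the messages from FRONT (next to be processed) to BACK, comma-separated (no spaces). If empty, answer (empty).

After 1 (process(A)): A:[] B:[] C:[] D:[]
After 2 (send(from=C, to=B, msg='ack')): A:[] B:[ack] C:[] D:[]
After 3 (send(from=A, to=C, msg='ping')): A:[] B:[ack] C:[ping] D:[]
After 4 (send(from=A, to=D, msg='done')): A:[] B:[ack] C:[ping] D:[done]
After 5 (send(from=D, to=A, msg='pong')): A:[pong] B:[ack] C:[ping] D:[done]
After 6 (send(from=A, to=C, msg='start')): A:[pong] B:[ack] C:[ping,start] D:[done]
After 7 (send(from=A, to=D, msg='req')): A:[pong] B:[ack] C:[ping,start] D:[done,req]
After 8 (send(from=C, to=B, msg='hello')): A:[pong] B:[ack,hello] C:[ping,start] D:[done,req]
After 9 (send(from=C, to=D, msg='data')): A:[pong] B:[ack,hello] C:[ping,start] D:[done,req,data]

pong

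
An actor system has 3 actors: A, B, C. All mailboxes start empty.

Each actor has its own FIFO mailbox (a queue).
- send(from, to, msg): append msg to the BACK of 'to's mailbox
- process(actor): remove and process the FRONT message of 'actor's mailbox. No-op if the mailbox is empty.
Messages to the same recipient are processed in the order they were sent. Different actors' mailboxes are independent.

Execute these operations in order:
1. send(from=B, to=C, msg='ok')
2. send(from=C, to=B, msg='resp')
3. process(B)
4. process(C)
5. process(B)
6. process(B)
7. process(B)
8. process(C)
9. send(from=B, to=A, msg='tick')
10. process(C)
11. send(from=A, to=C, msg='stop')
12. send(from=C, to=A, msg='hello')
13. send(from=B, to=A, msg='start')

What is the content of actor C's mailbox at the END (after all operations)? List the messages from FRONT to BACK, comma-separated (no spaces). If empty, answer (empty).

Answer: stop

Derivation:
After 1 (send(from=B, to=C, msg='ok')): A:[] B:[] C:[ok]
After 2 (send(from=C, to=B, msg='resp')): A:[] B:[resp] C:[ok]
After 3 (process(B)): A:[] B:[] C:[ok]
After 4 (process(C)): A:[] B:[] C:[]
After 5 (process(B)): A:[] B:[] C:[]
After 6 (process(B)): A:[] B:[] C:[]
After 7 (process(B)): A:[] B:[] C:[]
After 8 (process(C)): A:[] B:[] C:[]
After 9 (send(from=B, to=A, msg='tick')): A:[tick] B:[] C:[]
After 10 (process(C)): A:[tick] B:[] C:[]
After 11 (send(from=A, to=C, msg='stop')): A:[tick] B:[] C:[stop]
After 12 (send(from=C, to=A, msg='hello')): A:[tick,hello] B:[] C:[stop]
After 13 (send(from=B, to=A, msg='start')): A:[tick,hello,start] B:[] C:[stop]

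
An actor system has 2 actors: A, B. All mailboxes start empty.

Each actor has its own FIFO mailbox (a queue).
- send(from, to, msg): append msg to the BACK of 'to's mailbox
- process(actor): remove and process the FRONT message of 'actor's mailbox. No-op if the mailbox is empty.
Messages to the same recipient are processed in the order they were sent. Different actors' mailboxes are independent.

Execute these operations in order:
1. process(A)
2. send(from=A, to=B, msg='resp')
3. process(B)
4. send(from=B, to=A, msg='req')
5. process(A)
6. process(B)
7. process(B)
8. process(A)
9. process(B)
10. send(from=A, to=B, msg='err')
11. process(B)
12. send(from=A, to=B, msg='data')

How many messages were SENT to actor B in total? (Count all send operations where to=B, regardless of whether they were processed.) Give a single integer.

Answer: 3

Derivation:
After 1 (process(A)): A:[] B:[]
After 2 (send(from=A, to=B, msg='resp')): A:[] B:[resp]
After 3 (process(B)): A:[] B:[]
After 4 (send(from=B, to=A, msg='req')): A:[req] B:[]
After 5 (process(A)): A:[] B:[]
After 6 (process(B)): A:[] B:[]
After 7 (process(B)): A:[] B:[]
After 8 (process(A)): A:[] B:[]
After 9 (process(B)): A:[] B:[]
After 10 (send(from=A, to=B, msg='err')): A:[] B:[err]
After 11 (process(B)): A:[] B:[]
After 12 (send(from=A, to=B, msg='data')): A:[] B:[data]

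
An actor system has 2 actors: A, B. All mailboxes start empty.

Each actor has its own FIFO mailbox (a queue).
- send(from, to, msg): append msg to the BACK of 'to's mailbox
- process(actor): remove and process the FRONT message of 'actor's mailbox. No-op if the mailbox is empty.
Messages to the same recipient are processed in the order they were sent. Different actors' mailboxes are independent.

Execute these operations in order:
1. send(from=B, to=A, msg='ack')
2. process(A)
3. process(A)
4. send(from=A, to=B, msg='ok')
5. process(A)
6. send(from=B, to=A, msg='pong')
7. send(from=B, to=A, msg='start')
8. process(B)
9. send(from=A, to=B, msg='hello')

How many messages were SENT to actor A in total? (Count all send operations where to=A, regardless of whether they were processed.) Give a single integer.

After 1 (send(from=B, to=A, msg='ack')): A:[ack] B:[]
After 2 (process(A)): A:[] B:[]
After 3 (process(A)): A:[] B:[]
After 4 (send(from=A, to=B, msg='ok')): A:[] B:[ok]
After 5 (process(A)): A:[] B:[ok]
After 6 (send(from=B, to=A, msg='pong')): A:[pong] B:[ok]
After 7 (send(from=B, to=A, msg='start')): A:[pong,start] B:[ok]
After 8 (process(B)): A:[pong,start] B:[]
After 9 (send(from=A, to=B, msg='hello')): A:[pong,start] B:[hello]

Answer: 3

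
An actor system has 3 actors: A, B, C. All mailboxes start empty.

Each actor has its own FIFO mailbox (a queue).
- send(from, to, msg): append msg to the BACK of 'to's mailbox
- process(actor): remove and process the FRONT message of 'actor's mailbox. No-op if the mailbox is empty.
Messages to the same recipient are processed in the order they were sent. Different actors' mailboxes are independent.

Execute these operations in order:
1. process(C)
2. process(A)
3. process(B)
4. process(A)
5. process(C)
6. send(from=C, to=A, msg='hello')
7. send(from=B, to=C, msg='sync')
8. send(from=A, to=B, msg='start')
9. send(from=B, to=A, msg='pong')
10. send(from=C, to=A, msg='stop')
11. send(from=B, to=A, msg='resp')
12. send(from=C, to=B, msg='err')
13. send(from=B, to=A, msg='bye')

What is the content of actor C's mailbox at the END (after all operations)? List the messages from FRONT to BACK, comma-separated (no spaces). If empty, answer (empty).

Answer: sync

Derivation:
After 1 (process(C)): A:[] B:[] C:[]
After 2 (process(A)): A:[] B:[] C:[]
After 3 (process(B)): A:[] B:[] C:[]
After 4 (process(A)): A:[] B:[] C:[]
After 5 (process(C)): A:[] B:[] C:[]
After 6 (send(from=C, to=A, msg='hello')): A:[hello] B:[] C:[]
After 7 (send(from=B, to=C, msg='sync')): A:[hello] B:[] C:[sync]
After 8 (send(from=A, to=B, msg='start')): A:[hello] B:[start] C:[sync]
After 9 (send(from=B, to=A, msg='pong')): A:[hello,pong] B:[start] C:[sync]
After 10 (send(from=C, to=A, msg='stop')): A:[hello,pong,stop] B:[start] C:[sync]
After 11 (send(from=B, to=A, msg='resp')): A:[hello,pong,stop,resp] B:[start] C:[sync]
After 12 (send(from=C, to=B, msg='err')): A:[hello,pong,stop,resp] B:[start,err] C:[sync]
After 13 (send(from=B, to=A, msg='bye')): A:[hello,pong,stop,resp,bye] B:[start,err] C:[sync]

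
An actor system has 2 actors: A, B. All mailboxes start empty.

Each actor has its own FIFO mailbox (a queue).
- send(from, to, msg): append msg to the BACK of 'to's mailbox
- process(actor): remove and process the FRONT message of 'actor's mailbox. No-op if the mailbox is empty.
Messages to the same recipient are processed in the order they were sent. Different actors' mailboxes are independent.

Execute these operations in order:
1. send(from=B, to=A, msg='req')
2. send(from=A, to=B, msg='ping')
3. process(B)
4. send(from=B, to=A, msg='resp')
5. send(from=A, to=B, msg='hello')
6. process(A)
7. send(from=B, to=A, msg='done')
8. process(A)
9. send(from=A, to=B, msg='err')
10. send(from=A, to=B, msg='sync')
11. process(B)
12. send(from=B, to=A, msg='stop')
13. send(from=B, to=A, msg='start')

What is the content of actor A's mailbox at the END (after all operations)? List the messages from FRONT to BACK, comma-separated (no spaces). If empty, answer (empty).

After 1 (send(from=B, to=A, msg='req')): A:[req] B:[]
After 2 (send(from=A, to=B, msg='ping')): A:[req] B:[ping]
After 3 (process(B)): A:[req] B:[]
After 4 (send(from=B, to=A, msg='resp')): A:[req,resp] B:[]
After 5 (send(from=A, to=B, msg='hello')): A:[req,resp] B:[hello]
After 6 (process(A)): A:[resp] B:[hello]
After 7 (send(from=B, to=A, msg='done')): A:[resp,done] B:[hello]
After 8 (process(A)): A:[done] B:[hello]
After 9 (send(from=A, to=B, msg='err')): A:[done] B:[hello,err]
After 10 (send(from=A, to=B, msg='sync')): A:[done] B:[hello,err,sync]
After 11 (process(B)): A:[done] B:[err,sync]
After 12 (send(from=B, to=A, msg='stop')): A:[done,stop] B:[err,sync]
After 13 (send(from=B, to=A, msg='start')): A:[done,stop,start] B:[err,sync]

Answer: done,stop,start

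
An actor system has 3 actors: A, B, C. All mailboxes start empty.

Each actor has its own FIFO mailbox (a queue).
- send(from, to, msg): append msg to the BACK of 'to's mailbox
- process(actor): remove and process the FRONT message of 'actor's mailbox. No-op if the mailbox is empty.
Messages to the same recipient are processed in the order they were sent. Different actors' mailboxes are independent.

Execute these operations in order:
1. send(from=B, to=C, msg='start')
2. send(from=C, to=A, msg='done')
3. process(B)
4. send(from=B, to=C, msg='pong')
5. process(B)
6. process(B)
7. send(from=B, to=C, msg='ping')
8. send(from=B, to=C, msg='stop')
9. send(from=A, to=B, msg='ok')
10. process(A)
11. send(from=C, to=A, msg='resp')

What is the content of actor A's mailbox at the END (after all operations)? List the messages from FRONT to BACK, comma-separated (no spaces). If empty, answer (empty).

After 1 (send(from=B, to=C, msg='start')): A:[] B:[] C:[start]
After 2 (send(from=C, to=A, msg='done')): A:[done] B:[] C:[start]
After 3 (process(B)): A:[done] B:[] C:[start]
After 4 (send(from=B, to=C, msg='pong')): A:[done] B:[] C:[start,pong]
After 5 (process(B)): A:[done] B:[] C:[start,pong]
After 6 (process(B)): A:[done] B:[] C:[start,pong]
After 7 (send(from=B, to=C, msg='ping')): A:[done] B:[] C:[start,pong,ping]
After 8 (send(from=B, to=C, msg='stop')): A:[done] B:[] C:[start,pong,ping,stop]
After 9 (send(from=A, to=B, msg='ok')): A:[done] B:[ok] C:[start,pong,ping,stop]
After 10 (process(A)): A:[] B:[ok] C:[start,pong,ping,stop]
After 11 (send(from=C, to=A, msg='resp')): A:[resp] B:[ok] C:[start,pong,ping,stop]

Answer: resp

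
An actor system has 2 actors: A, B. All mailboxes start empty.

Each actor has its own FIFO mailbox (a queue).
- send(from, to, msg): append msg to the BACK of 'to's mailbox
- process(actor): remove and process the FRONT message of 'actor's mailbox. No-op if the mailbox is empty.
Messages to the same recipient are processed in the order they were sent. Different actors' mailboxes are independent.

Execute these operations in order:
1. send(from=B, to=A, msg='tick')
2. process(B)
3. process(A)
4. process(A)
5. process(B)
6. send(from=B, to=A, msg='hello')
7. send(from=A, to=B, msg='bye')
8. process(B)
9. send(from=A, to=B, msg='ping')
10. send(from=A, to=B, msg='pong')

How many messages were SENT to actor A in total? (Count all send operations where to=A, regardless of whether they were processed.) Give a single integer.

Answer: 2

Derivation:
After 1 (send(from=B, to=A, msg='tick')): A:[tick] B:[]
After 2 (process(B)): A:[tick] B:[]
After 3 (process(A)): A:[] B:[]
After 4 (process(A)): A:[] B:[]
After 5 (process(B)): A:[] B:[]
After 6 (send(from=B, to=A, msg='hello')): A:[hello] B:[]
After 7 (send(from=A, to=B, msg='bye')): A:[hello] B:[bye]
After 8 (process(B)): A:[hello] B:[]
After 9 (send(from=A, to=B, msg='ping')): A:[hello] B:[ping]
After 10 (send(from=A, to=B, msg='pong')): A:[hello] B:[ping,pong]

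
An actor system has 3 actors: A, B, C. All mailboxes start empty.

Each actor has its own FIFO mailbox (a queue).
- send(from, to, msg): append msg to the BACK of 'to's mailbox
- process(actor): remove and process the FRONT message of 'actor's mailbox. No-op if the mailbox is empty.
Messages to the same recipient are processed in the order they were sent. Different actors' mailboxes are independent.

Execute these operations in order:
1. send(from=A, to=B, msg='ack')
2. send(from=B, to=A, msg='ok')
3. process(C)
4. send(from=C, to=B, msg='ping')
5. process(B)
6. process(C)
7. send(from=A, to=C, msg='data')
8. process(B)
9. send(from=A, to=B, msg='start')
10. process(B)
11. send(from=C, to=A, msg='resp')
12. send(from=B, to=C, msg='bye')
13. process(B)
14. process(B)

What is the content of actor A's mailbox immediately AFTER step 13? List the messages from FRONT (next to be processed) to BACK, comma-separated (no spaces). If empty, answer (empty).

After 1 (send(from=A, to=B, msg='ack')): A:[] B:[ack] C:[]
After 2 (send(from=B, to=A, msg='ok')): A:[ok] B:[ack] C:[]
After 3 (process(C)): A:[ok] B:[ack] C:[]
After 4 (send(from=C, to=B, msg='ping')): A:[ok] B:[ack,ping] C:[]
After 5 (process(B)): A:[ok] B:[ping] C:[]
After 6 (process(C)): A:[ok] B:[ping] C:[]
After 7 (send(from=A, to=C, msg='data')): A:[ok] B:[ping] C:[data]
After 8 (process(B)): A:[ok] B:[] C:[data]
After 9 (send(from=A, to=B, msg='start')): A:[ok] B:[start] C:[data]
After 10 (process(B)): A:[ok] B:[] C:[data]
After 11 (send(from=C, to=A, msg='resp')): A:[ok,resp] B:[] C:[data]
After 12 (send(from=B, to=C, msg='bye')): A:[ok,resp] B:[] C:[data,bye]
After 13 (process(B)): A:[ok,resp] B:[] C:[data,bye]

ok,resp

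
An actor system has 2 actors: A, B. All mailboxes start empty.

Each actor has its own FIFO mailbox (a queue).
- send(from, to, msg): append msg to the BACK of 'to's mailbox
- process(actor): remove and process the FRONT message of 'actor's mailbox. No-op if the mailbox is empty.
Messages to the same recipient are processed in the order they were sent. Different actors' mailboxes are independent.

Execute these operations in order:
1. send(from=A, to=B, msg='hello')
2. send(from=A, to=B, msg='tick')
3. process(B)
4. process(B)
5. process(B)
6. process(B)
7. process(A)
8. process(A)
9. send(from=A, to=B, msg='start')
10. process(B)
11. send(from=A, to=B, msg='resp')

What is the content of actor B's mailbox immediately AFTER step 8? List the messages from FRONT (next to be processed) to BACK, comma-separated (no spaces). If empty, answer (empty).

After 1 (send(from=A, to=B, msg='hello')): A:[] B:[hello]
After 2 (send(from=A, to=B, msg='tick')): A:[] B:[hello,tick]
After 3 (process(B)): A:[] B:[tick]
After 4 (process(B)): A:[] B:[]
After 5 (process(B)): A:[] B:[]
After 6 (process(B)): A:[] B:[]
After 7 (process(A)): A:[] B:[]
After 8 (process(A)): A:[] B:[]

(empty)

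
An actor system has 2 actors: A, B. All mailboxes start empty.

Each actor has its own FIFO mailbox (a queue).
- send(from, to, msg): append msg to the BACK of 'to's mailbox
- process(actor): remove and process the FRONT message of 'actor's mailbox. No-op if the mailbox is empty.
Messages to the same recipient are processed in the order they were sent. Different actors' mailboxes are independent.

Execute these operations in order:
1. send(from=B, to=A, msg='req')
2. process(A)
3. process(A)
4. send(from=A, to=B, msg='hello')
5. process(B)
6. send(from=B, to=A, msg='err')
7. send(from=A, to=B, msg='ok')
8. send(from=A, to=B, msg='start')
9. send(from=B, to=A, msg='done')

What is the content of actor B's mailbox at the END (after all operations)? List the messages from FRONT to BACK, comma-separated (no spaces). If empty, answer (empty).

After 1 (send(from=B, to=A, msg='req')): A:[req] B:[]
After 2 (process(A)): A:[] B:[]
After 3 (process(A)): A:[] B:[]
After 4 (send(from=A, to=B, msg='hello')): A:[] B:[hello]
After 5 (process(B)): A:[] B:[]
After 6 (send(from=B, to=A, msg='err')): A:[err] B:[]
After 7 (send(from=A, to=B, msg='ok')): A:[err] B:[ok]
After 8 (send(from=A, to=B, msg='start')): A:[err] B:[ok,start]
After 9 (send(from=B, to=A, msg='done')): A:[err,done] B:[ok,start]

Answer: ok,start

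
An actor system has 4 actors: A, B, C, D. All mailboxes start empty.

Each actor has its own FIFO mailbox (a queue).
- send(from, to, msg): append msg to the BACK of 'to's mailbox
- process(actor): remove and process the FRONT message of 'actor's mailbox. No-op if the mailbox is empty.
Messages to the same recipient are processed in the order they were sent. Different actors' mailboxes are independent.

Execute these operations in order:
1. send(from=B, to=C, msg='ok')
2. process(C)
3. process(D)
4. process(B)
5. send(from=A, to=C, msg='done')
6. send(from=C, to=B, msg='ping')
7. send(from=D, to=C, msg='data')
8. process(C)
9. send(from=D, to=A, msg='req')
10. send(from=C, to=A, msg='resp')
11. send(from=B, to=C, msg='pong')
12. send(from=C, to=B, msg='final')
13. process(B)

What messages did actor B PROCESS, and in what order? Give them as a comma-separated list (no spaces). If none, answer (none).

Answer: ping

Derivation:
After 1 (send(from=B, to=C, msg='ok')): A:[] B:[] C:[ok] D:[]
After 2 (process(C)): A:[] B:[] C:[] D:[]
After 3 (process(D)): A:[] B:[] C:[] D:[]
After 4 (process(B)): A:[] B:[] C:[] D:[]
After 5 (send(from=A, to=C, msg='done')): A:[] B:[] C:[done] D:[]
After 6 (send(from=C, to=B, msg='ping')): A:[] B:[ping] C:[done] D:[]
After 7 (send(from=D, to=C, msg='data')): A:[] B:[ping] C:[done,data] D:[]
After 8 (process(C)): A:[] B:[ping] C:[data] D:[]
After 9 (send(from=D, to=A, msg='req')): A:[req] B:[ping] C:[data] D:[]
After 10 (send(from=C, to=A, msg='resp')): A:[req,resp] B:[ping] C:[data] D:[]
After 11 (send(from=B, to=C, msg='pong')): A:[req,resp] B:[ping] C:[data,pong] D:[]
After 12 (send(from=C, to=B, msg='final')): A:[req,resp] B:[ping,final] C:[data,pong] D:[]
After 13 (process(B)): A:[req,resp] B:[final] C:[data,pong] D:[]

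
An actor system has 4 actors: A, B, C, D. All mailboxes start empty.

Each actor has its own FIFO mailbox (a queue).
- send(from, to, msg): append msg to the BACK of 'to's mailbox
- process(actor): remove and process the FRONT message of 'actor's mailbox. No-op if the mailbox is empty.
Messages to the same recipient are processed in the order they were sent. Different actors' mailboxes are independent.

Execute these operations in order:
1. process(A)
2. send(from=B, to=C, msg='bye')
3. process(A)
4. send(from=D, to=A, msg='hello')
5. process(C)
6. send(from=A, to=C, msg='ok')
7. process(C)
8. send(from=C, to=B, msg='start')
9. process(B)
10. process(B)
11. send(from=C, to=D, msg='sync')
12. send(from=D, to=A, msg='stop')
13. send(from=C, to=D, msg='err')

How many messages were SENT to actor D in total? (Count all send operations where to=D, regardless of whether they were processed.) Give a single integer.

Answer: 2

Derivation:
After 1 (process(A)): A:[] B:[] C:[] D:[]
After 2 (send(from=B, to=C, msg='bye')): A:[] B:[] C:[bye] D:[]
After 3 (process(A)): A:[] B:[] C:[bye] D:[]
After 4 (send(from=D, to=A, msg='hello')): A:[hello] B:[] C:[bye] D:[]
After 5 (process(C)): A:[hello] B:[] C:[] D:[]
After 6 (send(from=A, to=C, msg='ok')): A:[hello] B:[] C:[ok] D:[]
After 7 (process(C)): A:[hello] B:[] C:[] D:[]
After 8 (send(from=C, to=B, msg='start')): A:[hello] B:[start] C:[] D:[]
After 9 (process(B)): A:[hello] B:[] C:[] D:[]
After 10 (process(B)): A:[hello] B:[] C:[] D:[]
After 11 (send(from=C, to=D, msg='sync')): A:[hello] B:[] C:[] D:[sync]
After 12 (send(from=D, to=A, msg='stop')): A:[hello,stop] B:[] C:[] D:[sync]
After 13 (send(from=C, to=D, msg='err')): A:[hello,stop] B:[] C:[] D:[sync,err]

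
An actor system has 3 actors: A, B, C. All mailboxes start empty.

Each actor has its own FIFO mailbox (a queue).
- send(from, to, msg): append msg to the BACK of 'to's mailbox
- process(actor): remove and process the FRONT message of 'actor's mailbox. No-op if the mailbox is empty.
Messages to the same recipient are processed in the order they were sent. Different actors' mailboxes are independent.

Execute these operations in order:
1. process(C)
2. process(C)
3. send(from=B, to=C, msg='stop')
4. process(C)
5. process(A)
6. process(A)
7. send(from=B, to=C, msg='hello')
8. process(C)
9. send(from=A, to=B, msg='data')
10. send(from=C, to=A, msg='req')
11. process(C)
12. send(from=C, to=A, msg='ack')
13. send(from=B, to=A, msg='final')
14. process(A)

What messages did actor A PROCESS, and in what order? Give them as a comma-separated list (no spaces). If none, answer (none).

After 1 (process(C)): A:[] B:[] C:[]
After 2 (process(C)): A:[] B:[] C:[]
After 3 (send(from=B, to=C, msg='stop')): A:[] B:[] C:[stop]
After 4 (process(C)): A:[] B:[] C:[]
After 5 (process(A)): A:[] B:[] C:[]
After 6 (process(A)): A:[] B:[] C:[]
After 7 (send(from=B, to=C, msg='hello')): A:[] B:[] C:[hello]
After 8 (process(C)): A:[] B:[] C:[]
After 9 (send(from=A, to=B, msg='data')): A:[] B:[data] C:[]
After 10 (send(from=C, to=A, msg='req')): A:[req] B:[data] C:[]
After 11 (process(C)): A:[req] B:[data] C:[]
After 12 (send(from=C, to=A, msg='ack')): A:[req,ack] B:[data] C:[]
After 13 (send(from=B, to=A, msg='final')): A:[req,ack,final] B:[data] C:[]
After 14 (process(A)): A:[ack,final] B:[data] C:[]

Answer: req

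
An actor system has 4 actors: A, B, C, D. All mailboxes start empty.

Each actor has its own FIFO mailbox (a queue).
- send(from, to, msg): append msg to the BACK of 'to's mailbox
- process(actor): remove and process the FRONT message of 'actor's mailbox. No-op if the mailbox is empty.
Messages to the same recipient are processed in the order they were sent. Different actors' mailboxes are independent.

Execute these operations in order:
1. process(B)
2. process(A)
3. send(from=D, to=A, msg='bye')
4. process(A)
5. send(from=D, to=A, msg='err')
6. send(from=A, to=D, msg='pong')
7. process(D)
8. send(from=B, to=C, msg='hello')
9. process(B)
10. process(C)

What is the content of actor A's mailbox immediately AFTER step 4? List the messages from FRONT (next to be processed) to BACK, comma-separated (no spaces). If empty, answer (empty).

After 1 (process(B)): A:[] B:[] C:[] D:[]
After 2 (process(A)): A:[] B:[] C:[] D:[]
After 3 (send(from=D, to=A, msg='bye')): A:[bye] B:[] C:[] D:[]
After 4 (process(A)): A:[] B:[] C:[] D:[]

(empty)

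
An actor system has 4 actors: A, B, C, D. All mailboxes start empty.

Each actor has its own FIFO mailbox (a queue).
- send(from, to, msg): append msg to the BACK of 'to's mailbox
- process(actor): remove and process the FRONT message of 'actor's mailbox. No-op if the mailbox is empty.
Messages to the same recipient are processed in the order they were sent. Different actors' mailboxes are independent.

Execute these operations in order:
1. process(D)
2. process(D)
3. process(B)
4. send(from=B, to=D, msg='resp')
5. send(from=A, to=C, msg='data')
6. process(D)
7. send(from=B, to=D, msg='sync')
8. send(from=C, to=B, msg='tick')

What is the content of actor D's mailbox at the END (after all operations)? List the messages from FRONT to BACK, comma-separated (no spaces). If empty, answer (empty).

Answer: sync

Derivation:
After 1 (process(D)): A:[] B:[] C:[] D:[]
After 2 (process(D)): A:[] B:[] C:[] D:[]
After 3 (process(B)): A:[] B:[] C:[] D:[]
After 4 (send(from=B, to=D, msg='resp')): A:[] B:[] C:[] D:[resp]
After 5 (send(from=A, to=C, msg='data')): A:[] B:[] C:[data] D:[resp]
After 6 (process(D)): A:[] B:[] C:[data] D:[]
After 7 (send(from=B, to=D, msg='sync')): A:[] B:[] C:[data] D:[sync]
After 8 (send(from=C, to=B, msg='tick')): A:[] B:[tick] C:[data] D:[sync]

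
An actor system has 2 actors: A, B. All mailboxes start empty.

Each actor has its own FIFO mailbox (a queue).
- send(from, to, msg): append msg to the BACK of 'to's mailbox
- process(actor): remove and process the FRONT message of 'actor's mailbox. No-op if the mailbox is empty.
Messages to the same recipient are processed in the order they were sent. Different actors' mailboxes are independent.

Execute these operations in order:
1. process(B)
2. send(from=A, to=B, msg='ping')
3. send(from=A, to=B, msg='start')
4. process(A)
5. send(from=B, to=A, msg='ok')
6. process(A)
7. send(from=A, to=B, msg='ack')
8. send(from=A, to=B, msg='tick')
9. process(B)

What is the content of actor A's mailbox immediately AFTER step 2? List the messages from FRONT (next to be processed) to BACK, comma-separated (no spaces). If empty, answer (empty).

After 1 (process(B)): A:[] B:[]
After 2 (send(from=A, to=B, msg='ping')): A:[] B:[ping]

(empty)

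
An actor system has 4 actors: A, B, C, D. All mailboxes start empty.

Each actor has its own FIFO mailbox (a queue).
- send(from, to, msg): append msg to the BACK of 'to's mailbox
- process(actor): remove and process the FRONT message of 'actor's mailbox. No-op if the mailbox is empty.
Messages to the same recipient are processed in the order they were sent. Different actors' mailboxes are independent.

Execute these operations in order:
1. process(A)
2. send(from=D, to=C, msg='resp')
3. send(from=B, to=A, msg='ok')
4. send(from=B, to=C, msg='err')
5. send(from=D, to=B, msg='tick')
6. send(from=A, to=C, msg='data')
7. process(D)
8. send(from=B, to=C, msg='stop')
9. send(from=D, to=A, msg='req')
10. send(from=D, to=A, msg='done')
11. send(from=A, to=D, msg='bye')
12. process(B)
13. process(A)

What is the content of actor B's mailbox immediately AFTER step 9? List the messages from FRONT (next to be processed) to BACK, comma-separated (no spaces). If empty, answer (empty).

After 1 (process(A)): A:[] B:[] C:[] D:[]
After 2 (send(from=D, to=C, msg='resp')): A:[] B:[] C:[resp] D:[]
After 3 (send(from=B, to=A, msg='ok')): A:[ok] B:[] C:[resp] D:[]
After 4 (send(from=B, to=C, msg='err')): A:[ok] B:[] C:[resp,err] D:[]
After 5 (send(from=D, to=B, msg='tick')): A:[ok] B:[tick] C:[resp,err] D:[]
After 6 (send(from=A, to=C, msg='data')): A:[ok] B:[tick] C:[resp,err,data] D:[]
After 7 (process(D)): A:[ok] B:[tick] C:[resp,err,data] D:[]
After 8 (send(from=B, to=C, msg='stop')): A:[ok] B:[tick] C:[resp,err,data,stop] D:[]
After 9 (send(from=D, to=A, msg='req')): A:[ok,req] B:[tick] C:[resp,err,data,stop] D:[]

tick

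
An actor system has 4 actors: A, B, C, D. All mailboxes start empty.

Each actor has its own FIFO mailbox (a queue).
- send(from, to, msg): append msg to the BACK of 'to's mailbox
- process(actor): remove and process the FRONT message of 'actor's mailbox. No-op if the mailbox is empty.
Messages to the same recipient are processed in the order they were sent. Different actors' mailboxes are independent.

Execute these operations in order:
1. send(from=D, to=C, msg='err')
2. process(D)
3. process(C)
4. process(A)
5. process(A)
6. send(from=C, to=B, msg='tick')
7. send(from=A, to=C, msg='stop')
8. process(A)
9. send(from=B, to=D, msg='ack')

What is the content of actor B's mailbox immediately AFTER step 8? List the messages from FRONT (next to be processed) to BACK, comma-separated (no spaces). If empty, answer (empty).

After 1 (send(from=D, to=C, msg='err')): A:[] B:[] C:[err] D:[]
After 2 (process(D)): A:[] B:[] C:[err] D:[]
After 3 (process(C)): A:[] B:[] C:[] D:[]
After 4 (process(A)): A:[] B:[] C:[] D:[]
After 5 (process(A)): A:[] B:[] C:[] D:[]
After 6 (send(from=C, to=B, msg='tick')): A:[] B:[tick] C:[] D:[]
After 7 (send(from=A, to=C, msg='stop')): A:[] B:[tick] C:[stop] D:[]
After 8 (process(A)): A:[] B:[tick] C:[stop] D:[]

tick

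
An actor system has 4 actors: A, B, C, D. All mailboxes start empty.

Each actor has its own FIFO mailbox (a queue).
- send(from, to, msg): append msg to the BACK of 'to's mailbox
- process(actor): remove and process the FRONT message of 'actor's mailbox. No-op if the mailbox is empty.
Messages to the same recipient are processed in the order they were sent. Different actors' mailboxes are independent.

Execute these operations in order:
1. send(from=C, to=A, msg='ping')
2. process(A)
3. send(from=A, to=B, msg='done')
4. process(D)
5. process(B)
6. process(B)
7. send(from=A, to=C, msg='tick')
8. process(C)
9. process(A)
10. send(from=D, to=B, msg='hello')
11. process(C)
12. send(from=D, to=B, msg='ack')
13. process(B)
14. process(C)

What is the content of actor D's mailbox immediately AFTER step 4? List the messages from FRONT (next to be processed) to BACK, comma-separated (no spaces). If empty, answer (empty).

After 1 (send(from=C, to=A, msg='ping')): A:[ping] B:[] C:[] D:[]
After 2 (process(A)): A:[] B:[] C:[] D:[]
After 3 (send(from=A, to=B, msg='done')): A:[] B:[done] C:[] D:[]
After 4 (process(D)): A:[] B:[done] C:[] D:[]

(empty)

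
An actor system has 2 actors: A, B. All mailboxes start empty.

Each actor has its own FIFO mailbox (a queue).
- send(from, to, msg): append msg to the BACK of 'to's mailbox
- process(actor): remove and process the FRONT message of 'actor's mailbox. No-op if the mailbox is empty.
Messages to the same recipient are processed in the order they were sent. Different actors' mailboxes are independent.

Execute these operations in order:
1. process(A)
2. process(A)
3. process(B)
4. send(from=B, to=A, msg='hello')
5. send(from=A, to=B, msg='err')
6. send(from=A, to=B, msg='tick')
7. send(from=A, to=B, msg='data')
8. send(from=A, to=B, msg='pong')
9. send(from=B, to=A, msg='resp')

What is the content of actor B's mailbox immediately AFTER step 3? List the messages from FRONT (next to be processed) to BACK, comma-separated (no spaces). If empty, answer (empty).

After 1 (process(A)): A:[] B:[]
After 2 (process(A)): A:[] B:[]
After 3 (process(B)): A:[] B:[]

(empty)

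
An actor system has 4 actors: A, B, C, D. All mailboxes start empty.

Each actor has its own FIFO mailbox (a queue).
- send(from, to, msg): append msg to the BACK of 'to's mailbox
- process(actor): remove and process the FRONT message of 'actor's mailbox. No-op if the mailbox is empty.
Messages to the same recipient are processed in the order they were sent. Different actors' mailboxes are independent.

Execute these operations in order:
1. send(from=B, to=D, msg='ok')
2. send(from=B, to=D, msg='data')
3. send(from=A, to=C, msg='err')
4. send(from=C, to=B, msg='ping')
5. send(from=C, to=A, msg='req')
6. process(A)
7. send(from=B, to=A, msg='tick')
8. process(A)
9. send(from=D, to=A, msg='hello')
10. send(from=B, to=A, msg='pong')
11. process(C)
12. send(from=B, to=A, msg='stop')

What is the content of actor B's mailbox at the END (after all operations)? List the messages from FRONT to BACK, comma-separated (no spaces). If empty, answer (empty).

Answer: ping

Derivation:
After 1 (send(from=B, to=D, msg='ok')): A:[] B:[] C:[] D:[ok]
After 2 (send(from=B, to=D, msg='data')): A:[] B:[] C:[] D:[ok,data]
After 3 (send(from=A, to=C, msg='err')): A:[] B:[] C:[err] D:[ok,data]
After 4 (send(from=C, to=B, msg='ping')): A:[] B:[ping] C:[err] D:[ok,data]
After 5 (send(from=C, to=A, msg='req')): A:[req] B:[ping] C:[err] D:[ok,data]
After 6 (process(A)): A:[] B:[ping] C:[err] D:[ok,data]
After 7 (send(from=B, to=A, msg='tick')): A:[tick] B:[ping] C:[err] D:[ok,data]
After 8 (process(A)): A:[] B:[ping] C:[err] D:[ok,data]
After 9 (send(from=D, to=A, msg='hello')): A:[hello] B:[ping] C:[err] D:[ok,data]
After 10 (send(from=B, to=A, msg='pong')): A:[hello,pong] B:[ping] C:[err] D:[ok,data]
After 11 (process(C)): A:[hello,pong] B:[ping] C:[] D:[ok,data]
After 12 (send(from=B, to=A, msg='stop')): A:[hello,pong,stop] B:[ping] C:[] D:[ok,data]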